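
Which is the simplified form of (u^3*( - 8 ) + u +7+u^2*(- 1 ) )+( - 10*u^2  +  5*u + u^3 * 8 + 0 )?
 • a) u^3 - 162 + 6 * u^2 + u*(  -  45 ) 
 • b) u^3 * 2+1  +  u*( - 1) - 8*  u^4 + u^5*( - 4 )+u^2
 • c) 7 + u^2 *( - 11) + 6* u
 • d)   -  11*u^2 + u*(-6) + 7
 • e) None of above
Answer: c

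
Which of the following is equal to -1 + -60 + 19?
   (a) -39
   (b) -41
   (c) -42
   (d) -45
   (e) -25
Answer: c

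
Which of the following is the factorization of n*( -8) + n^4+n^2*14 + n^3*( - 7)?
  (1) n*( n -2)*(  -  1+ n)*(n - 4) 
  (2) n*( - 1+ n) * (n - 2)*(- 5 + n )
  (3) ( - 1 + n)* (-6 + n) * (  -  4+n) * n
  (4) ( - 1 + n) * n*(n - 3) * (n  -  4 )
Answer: 1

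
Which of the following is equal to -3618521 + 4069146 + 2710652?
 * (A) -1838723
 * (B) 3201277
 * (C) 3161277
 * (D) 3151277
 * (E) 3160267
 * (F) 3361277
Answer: C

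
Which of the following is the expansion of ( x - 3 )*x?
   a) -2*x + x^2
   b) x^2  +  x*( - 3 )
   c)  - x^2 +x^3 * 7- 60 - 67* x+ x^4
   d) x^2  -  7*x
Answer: b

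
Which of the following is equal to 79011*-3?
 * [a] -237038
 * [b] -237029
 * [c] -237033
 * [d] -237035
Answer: c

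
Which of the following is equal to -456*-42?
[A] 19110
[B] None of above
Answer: B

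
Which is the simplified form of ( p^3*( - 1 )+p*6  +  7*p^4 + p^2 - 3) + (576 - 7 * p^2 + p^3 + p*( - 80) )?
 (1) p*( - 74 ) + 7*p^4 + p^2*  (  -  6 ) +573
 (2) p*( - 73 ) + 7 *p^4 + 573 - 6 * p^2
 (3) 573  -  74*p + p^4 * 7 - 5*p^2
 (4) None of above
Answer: 1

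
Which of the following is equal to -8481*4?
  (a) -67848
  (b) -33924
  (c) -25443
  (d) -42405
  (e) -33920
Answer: b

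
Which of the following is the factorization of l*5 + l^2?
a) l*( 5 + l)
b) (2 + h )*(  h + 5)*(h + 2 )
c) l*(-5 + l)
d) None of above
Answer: a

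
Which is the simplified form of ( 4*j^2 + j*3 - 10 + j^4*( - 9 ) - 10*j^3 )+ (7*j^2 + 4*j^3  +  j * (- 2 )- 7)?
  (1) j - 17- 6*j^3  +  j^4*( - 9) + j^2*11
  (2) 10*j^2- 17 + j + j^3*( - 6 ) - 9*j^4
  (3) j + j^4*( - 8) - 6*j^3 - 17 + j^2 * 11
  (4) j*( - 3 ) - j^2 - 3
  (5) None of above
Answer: 1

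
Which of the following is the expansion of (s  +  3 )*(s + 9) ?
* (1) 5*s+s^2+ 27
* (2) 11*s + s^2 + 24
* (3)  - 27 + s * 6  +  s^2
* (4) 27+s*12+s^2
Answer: 4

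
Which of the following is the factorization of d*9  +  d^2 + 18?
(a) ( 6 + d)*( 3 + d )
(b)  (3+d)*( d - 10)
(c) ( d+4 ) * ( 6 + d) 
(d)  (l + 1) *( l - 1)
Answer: a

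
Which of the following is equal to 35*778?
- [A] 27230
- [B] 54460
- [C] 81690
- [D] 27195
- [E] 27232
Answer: A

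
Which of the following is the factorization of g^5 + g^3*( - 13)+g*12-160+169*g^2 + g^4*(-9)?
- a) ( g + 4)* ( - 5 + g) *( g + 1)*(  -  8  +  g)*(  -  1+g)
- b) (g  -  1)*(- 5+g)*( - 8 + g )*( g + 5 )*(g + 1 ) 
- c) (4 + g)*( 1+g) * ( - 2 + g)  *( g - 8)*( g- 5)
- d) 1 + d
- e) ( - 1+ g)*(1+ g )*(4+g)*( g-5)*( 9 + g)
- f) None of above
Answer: a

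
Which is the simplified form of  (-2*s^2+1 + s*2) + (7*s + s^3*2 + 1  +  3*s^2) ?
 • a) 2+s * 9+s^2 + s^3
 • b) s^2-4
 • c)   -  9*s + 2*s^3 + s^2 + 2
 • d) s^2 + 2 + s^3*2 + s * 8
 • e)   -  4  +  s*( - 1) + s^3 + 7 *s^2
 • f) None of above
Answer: f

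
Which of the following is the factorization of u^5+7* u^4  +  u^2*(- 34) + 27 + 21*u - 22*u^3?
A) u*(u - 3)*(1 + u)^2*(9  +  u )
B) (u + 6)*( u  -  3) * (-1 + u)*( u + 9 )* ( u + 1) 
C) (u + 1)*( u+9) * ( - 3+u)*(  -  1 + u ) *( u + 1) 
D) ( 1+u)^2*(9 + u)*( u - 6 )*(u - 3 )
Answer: C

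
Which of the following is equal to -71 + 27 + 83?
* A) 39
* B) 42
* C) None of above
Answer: A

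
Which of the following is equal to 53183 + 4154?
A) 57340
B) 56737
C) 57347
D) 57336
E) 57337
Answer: E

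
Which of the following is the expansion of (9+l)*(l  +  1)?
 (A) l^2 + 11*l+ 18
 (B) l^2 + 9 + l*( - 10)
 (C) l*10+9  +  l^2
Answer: C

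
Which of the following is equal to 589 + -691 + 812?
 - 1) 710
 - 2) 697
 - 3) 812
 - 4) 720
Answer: 1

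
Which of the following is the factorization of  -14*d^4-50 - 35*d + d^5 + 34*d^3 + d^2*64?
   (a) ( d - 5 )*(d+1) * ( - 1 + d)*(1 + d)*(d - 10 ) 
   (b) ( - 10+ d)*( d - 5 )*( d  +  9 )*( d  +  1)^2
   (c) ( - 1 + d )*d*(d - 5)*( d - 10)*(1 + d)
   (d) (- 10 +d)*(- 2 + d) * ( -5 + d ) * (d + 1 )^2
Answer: a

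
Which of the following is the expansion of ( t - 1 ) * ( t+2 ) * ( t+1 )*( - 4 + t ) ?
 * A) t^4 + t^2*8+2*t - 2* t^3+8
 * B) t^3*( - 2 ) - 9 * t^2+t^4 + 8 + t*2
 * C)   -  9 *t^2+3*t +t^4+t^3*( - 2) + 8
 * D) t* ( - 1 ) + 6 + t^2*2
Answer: B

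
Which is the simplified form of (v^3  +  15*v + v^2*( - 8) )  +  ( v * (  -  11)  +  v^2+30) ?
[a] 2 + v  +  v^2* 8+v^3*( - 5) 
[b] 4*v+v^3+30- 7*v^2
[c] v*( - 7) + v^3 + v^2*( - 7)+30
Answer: b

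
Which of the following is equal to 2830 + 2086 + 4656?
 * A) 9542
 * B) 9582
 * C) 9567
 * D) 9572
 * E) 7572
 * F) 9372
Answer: D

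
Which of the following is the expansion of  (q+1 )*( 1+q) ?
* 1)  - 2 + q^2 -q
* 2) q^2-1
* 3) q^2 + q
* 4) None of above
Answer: 4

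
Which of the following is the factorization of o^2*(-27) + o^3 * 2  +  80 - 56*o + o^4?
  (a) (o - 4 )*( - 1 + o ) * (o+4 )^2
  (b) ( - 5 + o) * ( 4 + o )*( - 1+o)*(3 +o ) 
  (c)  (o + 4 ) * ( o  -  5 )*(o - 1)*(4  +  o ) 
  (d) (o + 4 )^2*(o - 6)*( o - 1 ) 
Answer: c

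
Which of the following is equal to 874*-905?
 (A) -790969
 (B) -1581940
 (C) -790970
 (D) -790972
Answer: C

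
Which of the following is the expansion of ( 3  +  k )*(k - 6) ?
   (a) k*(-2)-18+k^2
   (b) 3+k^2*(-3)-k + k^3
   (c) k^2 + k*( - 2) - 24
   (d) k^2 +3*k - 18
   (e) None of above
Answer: e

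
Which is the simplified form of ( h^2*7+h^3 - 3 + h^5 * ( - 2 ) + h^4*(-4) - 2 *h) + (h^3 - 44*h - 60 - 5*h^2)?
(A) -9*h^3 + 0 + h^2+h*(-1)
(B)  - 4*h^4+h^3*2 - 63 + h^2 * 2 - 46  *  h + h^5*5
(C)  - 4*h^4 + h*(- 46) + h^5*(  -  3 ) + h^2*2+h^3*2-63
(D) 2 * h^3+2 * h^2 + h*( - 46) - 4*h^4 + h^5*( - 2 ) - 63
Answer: D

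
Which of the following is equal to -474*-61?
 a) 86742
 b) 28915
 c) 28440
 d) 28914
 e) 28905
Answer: d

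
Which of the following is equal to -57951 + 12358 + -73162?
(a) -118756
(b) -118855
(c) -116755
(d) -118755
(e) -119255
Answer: d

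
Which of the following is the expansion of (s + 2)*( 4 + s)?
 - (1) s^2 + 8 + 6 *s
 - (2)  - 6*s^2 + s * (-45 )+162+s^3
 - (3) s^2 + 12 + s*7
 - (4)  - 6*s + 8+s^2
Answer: 1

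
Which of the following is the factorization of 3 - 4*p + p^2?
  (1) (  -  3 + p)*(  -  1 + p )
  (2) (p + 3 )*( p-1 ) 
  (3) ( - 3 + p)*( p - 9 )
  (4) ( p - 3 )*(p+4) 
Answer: 1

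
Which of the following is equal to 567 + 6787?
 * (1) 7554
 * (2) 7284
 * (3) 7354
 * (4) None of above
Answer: 3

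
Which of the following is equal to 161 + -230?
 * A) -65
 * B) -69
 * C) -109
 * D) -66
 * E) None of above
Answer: B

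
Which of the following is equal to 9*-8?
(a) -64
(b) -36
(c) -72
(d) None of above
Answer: c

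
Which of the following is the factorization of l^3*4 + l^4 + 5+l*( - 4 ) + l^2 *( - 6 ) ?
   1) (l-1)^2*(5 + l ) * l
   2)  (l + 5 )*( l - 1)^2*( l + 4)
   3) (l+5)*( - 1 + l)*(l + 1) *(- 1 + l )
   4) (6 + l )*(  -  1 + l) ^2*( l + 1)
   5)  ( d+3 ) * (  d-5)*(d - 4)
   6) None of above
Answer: 3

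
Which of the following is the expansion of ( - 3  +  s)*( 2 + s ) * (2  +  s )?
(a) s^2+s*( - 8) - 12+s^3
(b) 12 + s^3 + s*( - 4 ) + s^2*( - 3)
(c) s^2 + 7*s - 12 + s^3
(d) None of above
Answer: a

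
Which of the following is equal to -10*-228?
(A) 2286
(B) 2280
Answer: B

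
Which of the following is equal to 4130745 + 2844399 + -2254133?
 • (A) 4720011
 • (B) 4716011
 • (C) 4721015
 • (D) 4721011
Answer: D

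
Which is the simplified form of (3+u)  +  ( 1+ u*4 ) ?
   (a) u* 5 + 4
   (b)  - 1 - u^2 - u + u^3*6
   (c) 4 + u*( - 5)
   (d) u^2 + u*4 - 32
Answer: a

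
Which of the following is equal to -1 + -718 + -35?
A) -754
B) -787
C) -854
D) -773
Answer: A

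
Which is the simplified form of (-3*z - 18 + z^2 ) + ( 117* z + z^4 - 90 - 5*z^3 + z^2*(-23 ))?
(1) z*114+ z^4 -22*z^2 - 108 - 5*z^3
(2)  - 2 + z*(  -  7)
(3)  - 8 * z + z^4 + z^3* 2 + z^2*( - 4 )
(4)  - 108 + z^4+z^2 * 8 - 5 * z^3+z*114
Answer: 1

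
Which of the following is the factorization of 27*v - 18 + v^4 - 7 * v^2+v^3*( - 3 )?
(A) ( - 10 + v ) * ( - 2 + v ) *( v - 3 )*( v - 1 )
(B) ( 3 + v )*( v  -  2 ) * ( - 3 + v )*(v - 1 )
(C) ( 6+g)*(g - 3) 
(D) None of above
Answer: B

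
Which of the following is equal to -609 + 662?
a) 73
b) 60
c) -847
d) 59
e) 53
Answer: e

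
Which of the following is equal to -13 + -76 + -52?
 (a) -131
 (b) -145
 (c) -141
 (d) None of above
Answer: c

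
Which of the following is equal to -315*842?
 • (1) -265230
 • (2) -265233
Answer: 1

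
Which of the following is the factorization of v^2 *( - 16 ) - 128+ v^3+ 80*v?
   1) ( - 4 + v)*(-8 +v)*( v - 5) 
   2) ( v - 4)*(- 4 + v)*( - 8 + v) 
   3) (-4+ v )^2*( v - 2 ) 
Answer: 2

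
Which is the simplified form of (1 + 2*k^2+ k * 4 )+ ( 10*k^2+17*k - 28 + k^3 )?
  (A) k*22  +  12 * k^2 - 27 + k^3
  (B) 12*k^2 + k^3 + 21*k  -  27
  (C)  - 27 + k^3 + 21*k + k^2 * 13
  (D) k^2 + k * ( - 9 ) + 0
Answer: B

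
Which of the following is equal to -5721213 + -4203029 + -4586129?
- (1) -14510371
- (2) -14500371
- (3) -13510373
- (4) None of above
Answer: 1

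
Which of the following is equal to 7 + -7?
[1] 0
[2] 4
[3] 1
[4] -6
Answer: 1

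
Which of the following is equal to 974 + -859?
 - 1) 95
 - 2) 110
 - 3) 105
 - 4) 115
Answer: 4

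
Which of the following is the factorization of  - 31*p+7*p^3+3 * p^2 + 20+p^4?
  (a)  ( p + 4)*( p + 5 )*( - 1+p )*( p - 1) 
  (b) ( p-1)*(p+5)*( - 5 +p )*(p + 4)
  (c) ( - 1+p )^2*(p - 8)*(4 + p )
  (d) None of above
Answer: a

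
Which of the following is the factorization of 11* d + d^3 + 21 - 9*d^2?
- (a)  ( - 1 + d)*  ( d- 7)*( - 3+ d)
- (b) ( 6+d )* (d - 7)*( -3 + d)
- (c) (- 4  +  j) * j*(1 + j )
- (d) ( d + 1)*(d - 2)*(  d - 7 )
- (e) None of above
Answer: e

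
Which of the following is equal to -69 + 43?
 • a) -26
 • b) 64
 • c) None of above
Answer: a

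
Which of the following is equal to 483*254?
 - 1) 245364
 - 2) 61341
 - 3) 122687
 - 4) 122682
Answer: 4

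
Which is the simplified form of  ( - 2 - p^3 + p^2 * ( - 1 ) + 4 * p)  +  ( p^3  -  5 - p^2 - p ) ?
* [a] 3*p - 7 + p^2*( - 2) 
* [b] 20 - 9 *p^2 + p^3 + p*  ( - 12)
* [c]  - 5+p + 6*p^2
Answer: a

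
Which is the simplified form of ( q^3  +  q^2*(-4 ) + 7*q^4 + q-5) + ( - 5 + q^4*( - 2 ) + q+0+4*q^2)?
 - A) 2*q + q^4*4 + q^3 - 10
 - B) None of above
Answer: B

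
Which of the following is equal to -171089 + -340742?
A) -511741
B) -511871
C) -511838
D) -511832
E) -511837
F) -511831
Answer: F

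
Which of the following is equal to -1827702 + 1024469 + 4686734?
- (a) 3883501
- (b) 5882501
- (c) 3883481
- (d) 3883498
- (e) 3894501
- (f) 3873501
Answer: a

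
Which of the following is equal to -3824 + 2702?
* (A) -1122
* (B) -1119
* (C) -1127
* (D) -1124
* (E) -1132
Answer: A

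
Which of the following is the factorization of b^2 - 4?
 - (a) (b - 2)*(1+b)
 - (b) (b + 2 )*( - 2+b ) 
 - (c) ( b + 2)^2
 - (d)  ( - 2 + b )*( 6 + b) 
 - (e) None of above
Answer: b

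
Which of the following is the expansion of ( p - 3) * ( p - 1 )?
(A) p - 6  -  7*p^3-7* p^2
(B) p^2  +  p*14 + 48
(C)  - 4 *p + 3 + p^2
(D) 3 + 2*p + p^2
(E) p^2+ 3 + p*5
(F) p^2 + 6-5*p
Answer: C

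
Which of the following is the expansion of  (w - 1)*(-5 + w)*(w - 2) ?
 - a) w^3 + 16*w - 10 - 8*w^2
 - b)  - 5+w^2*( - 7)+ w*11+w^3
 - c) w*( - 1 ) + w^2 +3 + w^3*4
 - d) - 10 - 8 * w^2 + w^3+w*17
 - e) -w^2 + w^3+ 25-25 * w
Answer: d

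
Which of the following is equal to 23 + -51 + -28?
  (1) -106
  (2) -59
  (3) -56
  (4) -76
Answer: 3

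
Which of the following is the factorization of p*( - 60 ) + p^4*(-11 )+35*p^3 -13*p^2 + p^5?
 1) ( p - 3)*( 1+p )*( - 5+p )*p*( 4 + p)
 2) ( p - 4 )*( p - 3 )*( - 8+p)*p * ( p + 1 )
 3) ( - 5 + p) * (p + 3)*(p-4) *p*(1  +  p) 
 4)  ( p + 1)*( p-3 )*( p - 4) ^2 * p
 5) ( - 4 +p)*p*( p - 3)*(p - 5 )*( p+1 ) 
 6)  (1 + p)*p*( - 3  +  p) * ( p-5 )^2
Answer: 5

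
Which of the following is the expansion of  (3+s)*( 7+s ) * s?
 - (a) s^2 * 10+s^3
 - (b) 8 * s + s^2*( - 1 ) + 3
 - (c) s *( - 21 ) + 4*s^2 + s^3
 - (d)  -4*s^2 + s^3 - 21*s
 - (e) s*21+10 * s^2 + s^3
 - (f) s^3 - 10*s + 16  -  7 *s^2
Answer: e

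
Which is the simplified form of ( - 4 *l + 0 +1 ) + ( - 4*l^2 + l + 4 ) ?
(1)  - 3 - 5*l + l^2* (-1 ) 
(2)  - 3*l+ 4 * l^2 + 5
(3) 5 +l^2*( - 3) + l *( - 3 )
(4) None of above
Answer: 4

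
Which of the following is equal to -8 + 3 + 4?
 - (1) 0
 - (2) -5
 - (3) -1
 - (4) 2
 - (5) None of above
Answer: 3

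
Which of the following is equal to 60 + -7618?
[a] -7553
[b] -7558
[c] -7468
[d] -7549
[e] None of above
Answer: b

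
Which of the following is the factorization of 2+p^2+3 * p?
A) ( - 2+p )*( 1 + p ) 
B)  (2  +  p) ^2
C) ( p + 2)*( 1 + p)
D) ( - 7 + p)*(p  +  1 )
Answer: C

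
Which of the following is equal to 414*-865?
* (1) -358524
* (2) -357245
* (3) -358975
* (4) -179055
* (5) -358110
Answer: 5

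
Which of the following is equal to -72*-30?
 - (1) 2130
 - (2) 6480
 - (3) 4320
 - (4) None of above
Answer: 4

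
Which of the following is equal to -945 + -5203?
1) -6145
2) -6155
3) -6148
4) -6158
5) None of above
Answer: 3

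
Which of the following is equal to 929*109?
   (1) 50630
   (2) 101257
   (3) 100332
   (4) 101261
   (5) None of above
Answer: 4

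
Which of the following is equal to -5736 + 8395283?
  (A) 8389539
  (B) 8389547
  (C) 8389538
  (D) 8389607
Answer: B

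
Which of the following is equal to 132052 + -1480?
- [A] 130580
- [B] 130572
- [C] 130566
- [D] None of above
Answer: B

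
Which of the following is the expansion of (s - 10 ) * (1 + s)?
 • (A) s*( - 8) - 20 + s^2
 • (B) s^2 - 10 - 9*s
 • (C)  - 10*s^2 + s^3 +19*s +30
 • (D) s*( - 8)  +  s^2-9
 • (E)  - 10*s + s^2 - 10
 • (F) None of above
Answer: B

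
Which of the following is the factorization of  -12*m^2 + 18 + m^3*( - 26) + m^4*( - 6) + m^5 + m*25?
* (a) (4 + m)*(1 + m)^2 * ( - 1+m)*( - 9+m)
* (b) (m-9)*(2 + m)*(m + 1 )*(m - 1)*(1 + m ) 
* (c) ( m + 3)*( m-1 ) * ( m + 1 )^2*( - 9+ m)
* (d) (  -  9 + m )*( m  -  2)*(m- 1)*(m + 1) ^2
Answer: b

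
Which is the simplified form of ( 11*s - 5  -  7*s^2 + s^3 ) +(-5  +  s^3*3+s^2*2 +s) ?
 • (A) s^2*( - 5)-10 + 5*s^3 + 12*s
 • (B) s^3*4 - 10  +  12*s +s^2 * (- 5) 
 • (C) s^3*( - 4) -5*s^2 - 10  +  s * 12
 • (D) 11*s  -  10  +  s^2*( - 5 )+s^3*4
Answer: B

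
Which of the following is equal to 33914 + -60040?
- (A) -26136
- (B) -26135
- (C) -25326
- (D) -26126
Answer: D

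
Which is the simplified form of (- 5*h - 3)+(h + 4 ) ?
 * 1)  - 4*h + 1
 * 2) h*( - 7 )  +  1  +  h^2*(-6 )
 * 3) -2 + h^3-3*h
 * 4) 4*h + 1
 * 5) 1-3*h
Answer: 1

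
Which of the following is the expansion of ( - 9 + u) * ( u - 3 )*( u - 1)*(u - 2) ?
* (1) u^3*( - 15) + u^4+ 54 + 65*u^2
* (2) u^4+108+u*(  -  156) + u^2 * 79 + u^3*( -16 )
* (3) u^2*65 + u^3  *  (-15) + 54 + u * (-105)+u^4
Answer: 3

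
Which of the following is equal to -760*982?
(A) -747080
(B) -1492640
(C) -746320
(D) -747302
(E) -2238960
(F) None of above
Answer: C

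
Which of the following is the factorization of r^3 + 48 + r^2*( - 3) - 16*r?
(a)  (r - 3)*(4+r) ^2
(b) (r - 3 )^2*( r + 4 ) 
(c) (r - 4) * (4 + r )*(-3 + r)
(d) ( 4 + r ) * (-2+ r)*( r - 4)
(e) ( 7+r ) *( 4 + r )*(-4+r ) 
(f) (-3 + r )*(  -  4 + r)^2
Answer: c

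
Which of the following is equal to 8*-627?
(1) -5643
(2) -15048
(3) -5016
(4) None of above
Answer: 3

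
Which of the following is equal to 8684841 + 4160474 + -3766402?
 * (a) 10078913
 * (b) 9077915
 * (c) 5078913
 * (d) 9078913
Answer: d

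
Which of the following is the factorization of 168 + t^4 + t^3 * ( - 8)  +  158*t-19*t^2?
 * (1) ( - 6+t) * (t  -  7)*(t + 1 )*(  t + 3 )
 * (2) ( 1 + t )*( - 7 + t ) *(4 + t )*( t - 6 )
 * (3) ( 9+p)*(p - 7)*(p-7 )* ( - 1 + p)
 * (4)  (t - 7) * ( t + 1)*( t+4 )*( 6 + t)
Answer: 2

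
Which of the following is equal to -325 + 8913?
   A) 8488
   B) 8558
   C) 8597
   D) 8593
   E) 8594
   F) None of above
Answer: F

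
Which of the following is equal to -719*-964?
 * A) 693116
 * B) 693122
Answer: A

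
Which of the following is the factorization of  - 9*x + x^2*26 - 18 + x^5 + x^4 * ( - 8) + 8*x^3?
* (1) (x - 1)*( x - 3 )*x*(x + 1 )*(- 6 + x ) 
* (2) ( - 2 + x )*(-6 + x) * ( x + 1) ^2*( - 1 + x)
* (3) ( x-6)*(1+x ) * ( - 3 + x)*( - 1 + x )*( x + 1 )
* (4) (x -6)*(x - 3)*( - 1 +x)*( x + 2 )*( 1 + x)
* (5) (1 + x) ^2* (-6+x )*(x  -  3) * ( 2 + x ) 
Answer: 3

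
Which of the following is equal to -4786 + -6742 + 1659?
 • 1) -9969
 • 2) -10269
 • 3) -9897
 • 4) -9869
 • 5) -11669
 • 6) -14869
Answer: 4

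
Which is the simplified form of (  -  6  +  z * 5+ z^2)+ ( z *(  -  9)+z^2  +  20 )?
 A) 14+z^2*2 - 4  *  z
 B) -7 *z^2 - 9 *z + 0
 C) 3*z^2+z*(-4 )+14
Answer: A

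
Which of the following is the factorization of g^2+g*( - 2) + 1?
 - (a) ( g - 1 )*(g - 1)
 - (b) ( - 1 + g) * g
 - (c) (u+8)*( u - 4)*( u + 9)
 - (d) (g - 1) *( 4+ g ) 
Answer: a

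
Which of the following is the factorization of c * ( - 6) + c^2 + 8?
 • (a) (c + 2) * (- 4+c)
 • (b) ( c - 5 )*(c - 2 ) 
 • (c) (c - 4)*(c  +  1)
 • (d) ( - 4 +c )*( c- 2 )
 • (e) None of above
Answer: d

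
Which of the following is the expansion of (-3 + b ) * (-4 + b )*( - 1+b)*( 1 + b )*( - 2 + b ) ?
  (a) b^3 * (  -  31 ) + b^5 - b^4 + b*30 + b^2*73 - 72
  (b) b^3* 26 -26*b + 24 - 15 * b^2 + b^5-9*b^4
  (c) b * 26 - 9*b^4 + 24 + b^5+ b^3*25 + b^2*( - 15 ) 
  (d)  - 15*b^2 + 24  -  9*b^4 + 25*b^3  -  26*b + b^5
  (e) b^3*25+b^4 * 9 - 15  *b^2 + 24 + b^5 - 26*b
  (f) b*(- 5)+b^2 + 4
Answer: d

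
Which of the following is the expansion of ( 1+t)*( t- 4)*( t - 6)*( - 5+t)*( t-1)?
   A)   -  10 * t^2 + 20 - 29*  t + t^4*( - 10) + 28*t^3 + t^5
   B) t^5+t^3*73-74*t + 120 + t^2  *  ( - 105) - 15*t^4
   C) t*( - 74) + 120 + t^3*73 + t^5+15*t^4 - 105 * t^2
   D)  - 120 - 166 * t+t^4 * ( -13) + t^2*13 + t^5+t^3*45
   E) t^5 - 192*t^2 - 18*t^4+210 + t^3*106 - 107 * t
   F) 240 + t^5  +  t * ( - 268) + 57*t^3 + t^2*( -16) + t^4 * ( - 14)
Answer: B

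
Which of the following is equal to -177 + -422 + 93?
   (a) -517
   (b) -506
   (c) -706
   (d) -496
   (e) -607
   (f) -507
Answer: b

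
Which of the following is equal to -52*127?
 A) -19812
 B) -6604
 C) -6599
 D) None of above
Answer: B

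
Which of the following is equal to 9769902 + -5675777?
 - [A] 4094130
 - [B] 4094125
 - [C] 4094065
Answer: B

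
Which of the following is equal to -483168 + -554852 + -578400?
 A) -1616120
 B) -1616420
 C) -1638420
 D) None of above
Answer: B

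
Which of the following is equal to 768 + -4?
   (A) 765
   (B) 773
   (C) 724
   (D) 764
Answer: D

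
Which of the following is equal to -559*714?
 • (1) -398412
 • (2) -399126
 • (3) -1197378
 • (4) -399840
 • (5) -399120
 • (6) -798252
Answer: 2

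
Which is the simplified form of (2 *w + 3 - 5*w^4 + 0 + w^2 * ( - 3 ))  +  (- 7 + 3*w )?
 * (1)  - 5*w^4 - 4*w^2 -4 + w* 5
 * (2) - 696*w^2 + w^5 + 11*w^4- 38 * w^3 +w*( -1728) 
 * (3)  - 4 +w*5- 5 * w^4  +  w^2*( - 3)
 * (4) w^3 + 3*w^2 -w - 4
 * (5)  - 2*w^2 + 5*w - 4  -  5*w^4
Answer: 3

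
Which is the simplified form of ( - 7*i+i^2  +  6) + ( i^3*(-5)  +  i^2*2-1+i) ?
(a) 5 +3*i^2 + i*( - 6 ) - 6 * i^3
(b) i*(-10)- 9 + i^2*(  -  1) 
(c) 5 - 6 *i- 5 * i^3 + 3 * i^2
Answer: c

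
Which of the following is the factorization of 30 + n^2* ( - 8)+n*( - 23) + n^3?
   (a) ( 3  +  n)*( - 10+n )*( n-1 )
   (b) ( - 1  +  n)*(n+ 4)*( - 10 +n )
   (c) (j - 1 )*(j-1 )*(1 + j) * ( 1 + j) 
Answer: a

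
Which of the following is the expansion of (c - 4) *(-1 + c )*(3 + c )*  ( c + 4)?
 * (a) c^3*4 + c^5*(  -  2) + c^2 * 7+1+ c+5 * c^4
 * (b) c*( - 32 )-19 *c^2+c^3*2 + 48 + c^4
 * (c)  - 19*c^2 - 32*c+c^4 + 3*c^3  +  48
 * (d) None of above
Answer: b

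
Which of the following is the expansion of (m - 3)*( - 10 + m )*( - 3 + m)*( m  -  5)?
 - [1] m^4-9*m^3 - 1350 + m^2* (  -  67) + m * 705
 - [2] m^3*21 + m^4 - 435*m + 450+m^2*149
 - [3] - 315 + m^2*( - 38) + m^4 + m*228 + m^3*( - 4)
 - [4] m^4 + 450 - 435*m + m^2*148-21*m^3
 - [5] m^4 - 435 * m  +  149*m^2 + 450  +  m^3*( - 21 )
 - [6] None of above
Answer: 5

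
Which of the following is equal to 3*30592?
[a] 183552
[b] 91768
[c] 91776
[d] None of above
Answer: c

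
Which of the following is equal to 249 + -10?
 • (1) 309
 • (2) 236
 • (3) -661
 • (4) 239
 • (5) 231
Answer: 4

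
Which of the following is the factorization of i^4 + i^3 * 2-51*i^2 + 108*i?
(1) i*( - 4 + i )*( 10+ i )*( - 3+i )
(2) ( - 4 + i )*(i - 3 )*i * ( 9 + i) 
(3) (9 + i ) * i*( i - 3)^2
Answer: 2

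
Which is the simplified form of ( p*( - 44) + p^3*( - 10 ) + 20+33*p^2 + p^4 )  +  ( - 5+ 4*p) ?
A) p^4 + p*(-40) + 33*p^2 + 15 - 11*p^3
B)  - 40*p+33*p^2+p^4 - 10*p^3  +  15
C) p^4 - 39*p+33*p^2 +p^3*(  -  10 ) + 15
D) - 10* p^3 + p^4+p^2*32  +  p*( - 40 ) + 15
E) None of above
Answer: B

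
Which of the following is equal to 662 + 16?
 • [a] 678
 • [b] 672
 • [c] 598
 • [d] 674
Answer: a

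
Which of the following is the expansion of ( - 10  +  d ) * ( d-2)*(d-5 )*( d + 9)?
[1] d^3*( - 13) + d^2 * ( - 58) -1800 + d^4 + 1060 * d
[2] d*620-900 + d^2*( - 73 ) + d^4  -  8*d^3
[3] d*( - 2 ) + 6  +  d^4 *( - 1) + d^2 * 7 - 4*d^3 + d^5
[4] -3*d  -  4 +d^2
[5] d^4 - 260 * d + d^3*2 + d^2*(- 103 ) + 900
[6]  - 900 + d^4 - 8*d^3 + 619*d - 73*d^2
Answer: 2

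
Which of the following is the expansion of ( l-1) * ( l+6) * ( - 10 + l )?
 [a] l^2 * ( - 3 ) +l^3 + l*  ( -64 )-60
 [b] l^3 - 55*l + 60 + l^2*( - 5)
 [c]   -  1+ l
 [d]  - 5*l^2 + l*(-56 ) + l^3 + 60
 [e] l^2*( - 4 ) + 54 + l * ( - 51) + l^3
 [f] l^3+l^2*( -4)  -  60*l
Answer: d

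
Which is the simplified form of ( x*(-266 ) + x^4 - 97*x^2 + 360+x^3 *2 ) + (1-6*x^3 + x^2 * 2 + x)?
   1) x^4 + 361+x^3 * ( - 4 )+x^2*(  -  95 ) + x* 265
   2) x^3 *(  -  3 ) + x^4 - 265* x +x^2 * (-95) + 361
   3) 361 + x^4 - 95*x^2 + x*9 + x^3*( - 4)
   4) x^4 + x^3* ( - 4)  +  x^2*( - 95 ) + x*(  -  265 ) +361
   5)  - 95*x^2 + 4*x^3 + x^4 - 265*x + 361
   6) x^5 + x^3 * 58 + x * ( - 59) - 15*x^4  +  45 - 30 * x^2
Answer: 4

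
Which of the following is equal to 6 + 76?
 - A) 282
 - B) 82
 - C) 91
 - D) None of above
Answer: B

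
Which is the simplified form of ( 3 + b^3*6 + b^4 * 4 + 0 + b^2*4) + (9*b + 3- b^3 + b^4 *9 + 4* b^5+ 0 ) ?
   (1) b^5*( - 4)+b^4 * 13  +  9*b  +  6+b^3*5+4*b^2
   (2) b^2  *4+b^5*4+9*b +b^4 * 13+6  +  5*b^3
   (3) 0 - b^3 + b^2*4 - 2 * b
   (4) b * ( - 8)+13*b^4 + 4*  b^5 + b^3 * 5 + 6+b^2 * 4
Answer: 2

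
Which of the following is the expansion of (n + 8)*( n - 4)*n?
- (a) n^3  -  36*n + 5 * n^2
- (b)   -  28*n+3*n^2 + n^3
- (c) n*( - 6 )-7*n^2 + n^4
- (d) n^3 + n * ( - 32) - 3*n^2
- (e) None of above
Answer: e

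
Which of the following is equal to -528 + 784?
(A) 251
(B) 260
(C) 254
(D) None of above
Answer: D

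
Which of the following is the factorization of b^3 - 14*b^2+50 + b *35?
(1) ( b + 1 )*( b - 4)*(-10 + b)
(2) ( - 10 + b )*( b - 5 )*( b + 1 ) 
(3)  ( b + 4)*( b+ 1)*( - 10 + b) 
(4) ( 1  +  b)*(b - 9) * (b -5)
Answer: 2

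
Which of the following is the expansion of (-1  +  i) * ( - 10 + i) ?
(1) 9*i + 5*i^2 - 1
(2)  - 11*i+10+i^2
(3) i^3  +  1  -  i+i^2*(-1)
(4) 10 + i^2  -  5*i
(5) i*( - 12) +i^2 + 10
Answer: 2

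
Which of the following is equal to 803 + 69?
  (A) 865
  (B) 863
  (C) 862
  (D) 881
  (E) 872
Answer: E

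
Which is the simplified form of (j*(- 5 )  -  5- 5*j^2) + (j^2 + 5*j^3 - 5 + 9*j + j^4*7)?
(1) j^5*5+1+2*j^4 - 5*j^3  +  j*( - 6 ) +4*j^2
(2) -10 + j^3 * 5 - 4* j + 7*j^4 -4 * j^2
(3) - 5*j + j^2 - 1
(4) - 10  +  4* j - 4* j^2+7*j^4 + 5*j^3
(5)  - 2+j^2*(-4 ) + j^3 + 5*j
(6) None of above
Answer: 4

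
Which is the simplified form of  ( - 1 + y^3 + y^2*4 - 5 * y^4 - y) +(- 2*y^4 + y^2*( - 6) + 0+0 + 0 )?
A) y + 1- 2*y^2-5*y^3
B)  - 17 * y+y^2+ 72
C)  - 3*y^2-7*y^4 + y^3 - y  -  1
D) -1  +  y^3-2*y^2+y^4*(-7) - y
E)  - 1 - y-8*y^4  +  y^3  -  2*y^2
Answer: D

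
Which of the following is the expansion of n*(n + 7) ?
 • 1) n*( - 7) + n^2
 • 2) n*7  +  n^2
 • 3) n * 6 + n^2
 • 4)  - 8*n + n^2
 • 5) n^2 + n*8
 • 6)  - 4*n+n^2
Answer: 2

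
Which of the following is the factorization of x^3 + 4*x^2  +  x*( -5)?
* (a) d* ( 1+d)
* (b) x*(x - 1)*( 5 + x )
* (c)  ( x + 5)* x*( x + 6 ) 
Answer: b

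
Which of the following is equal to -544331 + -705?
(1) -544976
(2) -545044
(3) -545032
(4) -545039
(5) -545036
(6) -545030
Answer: 5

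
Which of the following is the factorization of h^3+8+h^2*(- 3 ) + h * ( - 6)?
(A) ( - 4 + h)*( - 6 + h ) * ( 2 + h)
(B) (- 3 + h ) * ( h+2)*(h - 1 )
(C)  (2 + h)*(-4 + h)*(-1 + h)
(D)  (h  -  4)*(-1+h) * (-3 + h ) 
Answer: C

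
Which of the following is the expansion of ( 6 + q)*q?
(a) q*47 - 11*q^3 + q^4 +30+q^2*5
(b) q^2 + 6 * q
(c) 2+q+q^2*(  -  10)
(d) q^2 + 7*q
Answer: b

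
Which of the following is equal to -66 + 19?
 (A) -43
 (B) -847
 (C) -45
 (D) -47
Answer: D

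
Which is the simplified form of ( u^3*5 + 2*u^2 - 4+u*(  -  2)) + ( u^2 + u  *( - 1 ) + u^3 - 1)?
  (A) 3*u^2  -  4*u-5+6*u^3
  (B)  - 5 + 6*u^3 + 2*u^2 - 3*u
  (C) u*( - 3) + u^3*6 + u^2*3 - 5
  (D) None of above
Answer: C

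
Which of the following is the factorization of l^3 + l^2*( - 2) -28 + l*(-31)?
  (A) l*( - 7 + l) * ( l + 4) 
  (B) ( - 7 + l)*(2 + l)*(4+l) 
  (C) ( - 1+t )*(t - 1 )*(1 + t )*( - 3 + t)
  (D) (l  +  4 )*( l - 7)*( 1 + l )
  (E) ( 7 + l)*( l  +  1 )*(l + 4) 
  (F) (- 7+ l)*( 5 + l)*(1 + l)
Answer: D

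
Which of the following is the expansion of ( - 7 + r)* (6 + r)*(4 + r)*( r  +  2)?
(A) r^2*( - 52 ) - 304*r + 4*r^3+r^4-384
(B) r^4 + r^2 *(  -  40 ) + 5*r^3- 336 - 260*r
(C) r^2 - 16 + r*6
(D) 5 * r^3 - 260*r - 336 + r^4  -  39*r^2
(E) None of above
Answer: B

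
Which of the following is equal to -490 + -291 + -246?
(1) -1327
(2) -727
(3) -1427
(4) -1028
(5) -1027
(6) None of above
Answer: 5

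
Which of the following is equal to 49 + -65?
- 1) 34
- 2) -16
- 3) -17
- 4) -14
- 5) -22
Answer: 2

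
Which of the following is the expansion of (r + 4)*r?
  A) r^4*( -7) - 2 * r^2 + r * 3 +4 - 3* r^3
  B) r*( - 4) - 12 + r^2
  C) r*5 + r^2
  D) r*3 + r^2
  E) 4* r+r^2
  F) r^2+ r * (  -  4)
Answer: E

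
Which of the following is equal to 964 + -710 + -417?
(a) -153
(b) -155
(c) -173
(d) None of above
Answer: d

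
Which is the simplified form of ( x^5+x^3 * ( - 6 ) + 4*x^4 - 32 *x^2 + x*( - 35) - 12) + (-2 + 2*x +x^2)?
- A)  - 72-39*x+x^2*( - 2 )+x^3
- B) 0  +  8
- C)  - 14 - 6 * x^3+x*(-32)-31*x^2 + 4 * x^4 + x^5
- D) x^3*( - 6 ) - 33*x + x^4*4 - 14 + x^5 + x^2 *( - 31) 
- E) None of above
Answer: D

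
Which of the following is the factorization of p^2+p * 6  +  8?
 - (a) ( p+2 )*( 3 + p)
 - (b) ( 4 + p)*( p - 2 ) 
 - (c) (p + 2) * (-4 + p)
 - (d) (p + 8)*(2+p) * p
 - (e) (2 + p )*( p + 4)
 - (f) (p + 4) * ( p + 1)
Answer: e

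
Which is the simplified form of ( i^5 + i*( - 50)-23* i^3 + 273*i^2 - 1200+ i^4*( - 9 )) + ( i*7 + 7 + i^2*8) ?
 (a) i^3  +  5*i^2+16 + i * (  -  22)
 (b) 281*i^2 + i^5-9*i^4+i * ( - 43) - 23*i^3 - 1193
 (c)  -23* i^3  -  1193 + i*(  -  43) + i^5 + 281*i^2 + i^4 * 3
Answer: b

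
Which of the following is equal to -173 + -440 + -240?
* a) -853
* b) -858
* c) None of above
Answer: a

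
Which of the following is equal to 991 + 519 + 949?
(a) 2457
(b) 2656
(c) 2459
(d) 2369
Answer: c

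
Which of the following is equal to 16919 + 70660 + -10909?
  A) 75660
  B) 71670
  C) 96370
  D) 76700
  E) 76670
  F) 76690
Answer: E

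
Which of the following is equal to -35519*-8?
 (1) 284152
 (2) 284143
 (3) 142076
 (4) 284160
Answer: 1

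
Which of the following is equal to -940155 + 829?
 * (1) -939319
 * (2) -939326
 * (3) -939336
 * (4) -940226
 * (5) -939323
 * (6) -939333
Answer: 2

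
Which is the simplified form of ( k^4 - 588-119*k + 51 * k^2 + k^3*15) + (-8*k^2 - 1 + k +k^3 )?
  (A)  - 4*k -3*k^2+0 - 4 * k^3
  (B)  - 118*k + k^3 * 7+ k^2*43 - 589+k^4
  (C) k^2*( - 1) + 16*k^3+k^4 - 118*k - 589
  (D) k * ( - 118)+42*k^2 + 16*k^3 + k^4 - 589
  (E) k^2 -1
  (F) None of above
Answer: F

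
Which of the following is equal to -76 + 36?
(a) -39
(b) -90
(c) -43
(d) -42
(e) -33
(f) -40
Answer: f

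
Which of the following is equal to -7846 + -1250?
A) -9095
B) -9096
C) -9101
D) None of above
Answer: B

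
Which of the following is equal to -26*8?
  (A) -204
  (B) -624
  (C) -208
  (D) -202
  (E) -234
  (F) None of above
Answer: C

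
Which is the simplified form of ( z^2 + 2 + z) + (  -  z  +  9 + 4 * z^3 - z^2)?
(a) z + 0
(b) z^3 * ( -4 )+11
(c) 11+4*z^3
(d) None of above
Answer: c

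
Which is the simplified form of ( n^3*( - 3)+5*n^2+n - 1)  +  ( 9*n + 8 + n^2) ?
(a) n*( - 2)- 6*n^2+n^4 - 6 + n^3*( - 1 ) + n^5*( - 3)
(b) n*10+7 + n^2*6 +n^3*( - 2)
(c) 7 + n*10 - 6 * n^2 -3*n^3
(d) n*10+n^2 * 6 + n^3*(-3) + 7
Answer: d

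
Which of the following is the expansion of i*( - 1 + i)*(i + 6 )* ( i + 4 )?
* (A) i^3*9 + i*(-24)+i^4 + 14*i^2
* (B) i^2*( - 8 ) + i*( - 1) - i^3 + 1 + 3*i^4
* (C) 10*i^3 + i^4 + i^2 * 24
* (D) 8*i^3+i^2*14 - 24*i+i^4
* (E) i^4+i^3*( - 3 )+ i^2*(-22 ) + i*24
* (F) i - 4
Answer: A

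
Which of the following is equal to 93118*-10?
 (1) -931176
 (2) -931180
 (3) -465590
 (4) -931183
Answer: 2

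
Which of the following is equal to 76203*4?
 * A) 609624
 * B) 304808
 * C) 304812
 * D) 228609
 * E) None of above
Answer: C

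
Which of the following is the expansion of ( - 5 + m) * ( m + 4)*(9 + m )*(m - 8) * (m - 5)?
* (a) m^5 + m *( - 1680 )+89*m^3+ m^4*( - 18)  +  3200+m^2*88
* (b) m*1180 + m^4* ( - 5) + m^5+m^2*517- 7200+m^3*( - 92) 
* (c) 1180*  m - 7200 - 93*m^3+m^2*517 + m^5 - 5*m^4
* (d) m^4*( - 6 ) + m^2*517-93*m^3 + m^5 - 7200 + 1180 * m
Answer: c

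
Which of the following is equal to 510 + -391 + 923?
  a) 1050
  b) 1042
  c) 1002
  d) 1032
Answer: b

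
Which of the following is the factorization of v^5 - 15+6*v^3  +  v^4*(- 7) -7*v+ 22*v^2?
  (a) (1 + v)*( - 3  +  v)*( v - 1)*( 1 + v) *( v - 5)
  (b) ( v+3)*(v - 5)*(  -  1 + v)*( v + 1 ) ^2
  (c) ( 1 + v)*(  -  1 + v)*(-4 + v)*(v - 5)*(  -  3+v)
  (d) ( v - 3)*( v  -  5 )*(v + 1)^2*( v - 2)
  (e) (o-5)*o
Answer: a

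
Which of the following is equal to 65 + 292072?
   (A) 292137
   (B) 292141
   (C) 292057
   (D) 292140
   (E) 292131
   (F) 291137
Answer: A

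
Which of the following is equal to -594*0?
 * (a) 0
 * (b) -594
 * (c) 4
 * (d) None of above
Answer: a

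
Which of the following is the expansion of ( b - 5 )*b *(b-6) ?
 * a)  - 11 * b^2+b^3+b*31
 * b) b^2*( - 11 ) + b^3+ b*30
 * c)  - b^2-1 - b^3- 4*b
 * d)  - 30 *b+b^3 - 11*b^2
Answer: b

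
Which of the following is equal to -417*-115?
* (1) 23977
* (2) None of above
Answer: 2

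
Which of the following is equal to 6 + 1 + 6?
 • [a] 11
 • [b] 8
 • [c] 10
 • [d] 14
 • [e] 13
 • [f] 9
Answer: e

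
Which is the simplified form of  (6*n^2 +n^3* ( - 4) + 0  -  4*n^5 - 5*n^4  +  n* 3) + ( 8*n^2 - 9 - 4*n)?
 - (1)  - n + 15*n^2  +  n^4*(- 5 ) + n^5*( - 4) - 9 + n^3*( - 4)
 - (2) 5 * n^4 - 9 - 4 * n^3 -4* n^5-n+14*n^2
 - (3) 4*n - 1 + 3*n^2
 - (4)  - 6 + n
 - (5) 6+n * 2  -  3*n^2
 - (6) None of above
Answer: 6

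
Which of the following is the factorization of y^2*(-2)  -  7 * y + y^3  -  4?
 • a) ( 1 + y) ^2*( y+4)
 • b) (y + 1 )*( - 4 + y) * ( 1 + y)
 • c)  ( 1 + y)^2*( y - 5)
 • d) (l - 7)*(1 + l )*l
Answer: b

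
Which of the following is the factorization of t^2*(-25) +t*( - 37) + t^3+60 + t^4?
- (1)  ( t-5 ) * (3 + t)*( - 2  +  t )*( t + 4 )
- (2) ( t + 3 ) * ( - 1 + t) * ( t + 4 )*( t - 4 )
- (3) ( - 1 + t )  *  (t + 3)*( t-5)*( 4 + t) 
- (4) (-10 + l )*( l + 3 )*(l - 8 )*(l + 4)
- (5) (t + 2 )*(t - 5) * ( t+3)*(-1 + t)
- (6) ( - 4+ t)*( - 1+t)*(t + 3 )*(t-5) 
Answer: 3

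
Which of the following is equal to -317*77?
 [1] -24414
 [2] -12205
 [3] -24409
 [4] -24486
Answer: 3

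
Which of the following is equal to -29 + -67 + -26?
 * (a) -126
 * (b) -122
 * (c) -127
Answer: b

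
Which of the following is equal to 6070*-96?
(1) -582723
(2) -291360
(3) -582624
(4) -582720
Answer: 4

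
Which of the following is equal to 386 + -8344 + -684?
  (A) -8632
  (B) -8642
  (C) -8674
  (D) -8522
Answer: B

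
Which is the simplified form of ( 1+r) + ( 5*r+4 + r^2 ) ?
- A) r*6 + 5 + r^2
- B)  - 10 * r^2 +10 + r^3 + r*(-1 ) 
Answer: A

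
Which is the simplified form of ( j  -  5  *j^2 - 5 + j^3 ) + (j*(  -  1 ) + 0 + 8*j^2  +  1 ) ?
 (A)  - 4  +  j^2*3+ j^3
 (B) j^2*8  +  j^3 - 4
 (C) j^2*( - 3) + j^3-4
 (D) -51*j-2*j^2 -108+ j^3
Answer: A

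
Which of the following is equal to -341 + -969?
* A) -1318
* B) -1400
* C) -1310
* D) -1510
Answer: C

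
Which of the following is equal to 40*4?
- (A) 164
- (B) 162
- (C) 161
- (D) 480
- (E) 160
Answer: E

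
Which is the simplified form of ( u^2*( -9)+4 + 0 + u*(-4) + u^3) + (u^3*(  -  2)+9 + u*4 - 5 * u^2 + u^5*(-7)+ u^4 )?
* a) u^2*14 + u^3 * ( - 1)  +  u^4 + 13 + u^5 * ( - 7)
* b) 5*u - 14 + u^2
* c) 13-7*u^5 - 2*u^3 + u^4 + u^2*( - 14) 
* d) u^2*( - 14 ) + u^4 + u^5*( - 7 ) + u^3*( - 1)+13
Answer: d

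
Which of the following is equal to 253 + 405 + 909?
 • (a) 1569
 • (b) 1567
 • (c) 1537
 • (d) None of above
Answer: b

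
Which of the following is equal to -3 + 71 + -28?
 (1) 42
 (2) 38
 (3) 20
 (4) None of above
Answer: 4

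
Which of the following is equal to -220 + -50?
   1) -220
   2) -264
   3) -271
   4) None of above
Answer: 4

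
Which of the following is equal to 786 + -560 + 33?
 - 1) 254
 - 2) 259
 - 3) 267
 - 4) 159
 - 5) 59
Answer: 2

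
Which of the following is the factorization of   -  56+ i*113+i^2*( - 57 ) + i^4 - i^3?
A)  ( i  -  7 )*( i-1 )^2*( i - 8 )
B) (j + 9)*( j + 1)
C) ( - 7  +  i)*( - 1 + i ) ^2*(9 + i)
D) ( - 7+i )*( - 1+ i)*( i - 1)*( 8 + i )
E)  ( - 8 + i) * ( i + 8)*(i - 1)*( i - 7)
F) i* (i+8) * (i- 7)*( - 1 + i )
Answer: D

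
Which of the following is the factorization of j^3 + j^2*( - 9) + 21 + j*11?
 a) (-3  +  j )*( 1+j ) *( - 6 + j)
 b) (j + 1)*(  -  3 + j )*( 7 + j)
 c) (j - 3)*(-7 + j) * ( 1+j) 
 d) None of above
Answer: c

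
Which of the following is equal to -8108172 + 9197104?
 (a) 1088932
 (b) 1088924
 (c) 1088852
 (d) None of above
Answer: a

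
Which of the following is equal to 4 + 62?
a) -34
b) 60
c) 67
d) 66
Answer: d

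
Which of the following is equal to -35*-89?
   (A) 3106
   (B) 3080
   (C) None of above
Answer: C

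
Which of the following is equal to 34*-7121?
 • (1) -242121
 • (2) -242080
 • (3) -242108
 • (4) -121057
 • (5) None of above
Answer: 5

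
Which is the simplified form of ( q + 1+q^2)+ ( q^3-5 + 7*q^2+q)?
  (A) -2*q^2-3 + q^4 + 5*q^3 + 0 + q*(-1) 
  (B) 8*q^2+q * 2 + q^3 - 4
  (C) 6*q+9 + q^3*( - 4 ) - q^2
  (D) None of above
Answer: B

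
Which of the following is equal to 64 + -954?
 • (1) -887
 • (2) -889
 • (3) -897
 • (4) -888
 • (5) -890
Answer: 5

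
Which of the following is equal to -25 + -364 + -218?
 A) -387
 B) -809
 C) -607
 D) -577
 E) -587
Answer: C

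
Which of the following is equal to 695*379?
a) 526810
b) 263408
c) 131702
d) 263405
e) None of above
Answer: d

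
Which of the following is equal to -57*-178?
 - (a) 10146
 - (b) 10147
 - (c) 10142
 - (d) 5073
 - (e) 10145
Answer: a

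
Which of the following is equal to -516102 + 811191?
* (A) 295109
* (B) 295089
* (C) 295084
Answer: B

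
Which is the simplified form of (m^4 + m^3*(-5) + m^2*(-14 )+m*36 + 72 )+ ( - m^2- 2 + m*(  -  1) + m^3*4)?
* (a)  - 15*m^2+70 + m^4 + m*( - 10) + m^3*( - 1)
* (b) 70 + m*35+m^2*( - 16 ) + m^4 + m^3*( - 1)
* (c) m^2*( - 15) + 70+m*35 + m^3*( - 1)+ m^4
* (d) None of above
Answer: c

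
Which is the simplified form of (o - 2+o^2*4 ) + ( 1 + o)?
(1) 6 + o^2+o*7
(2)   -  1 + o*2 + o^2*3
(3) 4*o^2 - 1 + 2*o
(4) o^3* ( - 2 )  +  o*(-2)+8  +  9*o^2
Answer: 3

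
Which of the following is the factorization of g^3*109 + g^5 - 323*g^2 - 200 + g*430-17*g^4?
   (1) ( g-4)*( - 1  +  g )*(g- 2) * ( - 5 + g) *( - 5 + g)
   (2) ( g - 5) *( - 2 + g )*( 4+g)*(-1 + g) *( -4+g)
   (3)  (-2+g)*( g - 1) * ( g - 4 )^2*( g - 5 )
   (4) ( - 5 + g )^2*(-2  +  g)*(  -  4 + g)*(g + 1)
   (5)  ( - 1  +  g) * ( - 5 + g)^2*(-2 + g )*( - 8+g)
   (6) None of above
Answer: 1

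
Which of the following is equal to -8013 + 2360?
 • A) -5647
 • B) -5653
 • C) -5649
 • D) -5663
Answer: B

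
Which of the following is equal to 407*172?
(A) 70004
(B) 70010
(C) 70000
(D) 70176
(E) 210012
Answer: A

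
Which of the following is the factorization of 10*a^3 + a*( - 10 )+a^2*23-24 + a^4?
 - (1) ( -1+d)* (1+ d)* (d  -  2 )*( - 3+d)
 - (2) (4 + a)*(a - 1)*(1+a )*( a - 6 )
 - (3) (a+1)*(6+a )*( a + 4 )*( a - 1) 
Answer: 3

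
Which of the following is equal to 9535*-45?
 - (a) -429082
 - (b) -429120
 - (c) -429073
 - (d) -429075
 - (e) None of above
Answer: d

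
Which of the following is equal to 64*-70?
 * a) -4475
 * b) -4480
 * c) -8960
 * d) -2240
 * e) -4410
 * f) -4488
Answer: b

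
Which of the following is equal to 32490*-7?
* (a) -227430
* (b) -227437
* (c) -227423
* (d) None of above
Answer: a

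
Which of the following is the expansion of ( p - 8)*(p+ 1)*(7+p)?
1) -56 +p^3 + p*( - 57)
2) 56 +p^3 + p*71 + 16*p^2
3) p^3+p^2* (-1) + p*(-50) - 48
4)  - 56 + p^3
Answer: 1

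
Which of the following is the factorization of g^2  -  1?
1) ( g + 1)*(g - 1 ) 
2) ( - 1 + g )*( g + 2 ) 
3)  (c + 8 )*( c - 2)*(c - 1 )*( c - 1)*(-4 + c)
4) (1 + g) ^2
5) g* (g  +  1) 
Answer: 1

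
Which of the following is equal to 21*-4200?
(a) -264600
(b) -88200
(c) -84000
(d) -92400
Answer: b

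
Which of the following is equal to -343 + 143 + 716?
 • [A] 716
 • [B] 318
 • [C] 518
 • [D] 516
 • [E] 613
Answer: D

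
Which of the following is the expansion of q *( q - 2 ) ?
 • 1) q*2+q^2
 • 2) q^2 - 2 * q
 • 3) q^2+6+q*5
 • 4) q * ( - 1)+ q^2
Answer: 2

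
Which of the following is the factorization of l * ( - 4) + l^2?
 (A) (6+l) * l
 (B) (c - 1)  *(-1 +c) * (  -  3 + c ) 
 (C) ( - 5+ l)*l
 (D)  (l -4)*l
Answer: D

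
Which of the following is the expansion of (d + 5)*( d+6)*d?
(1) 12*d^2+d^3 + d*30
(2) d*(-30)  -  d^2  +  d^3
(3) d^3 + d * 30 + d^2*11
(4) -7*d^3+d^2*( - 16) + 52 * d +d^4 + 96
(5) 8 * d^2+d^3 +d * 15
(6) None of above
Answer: 3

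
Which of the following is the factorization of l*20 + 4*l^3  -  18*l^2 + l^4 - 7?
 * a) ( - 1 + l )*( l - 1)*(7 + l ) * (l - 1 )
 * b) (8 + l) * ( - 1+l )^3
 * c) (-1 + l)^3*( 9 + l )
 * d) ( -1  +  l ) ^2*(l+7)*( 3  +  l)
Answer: a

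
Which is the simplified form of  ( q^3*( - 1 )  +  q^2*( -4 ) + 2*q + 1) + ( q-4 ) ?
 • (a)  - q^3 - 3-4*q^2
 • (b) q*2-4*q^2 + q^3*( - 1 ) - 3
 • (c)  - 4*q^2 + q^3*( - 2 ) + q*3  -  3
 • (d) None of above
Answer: d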